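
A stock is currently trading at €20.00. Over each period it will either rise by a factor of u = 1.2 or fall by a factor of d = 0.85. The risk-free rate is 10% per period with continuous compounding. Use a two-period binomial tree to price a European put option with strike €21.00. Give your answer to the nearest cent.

Risk-neutral probability p = (e^0.1 − 0.85)/(1.2 − 0.85) = 0.2552/0.3500 = 0.7291
Terminal stock prices: S_uu = 28.8, S_ud = 20.4, S_dd = 14.45
Terminal payoffs (K − S): max(-7.8, 0) = 0, max(0.6, 0) = 0.6, max(6.55, 0) = 6.55
Node u (S = 24): V_u = e^(−0.1)·[0.7291·0.0000 + 0.2709·0.6000] = 0.1471
Node d (S = 17): V_d = e^(−0.1)·[0.7291·0.6000 + 0.2709·6.5500] = 2.0016
Node 0 (S = 20): V_0 = e^(−0.1)·[0.7291·0.1471 + 0.2709·2.0016] = 0.5877

€0.59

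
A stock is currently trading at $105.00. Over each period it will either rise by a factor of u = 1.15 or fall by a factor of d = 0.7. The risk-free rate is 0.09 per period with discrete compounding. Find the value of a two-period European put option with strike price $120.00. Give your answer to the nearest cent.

$7.93

Risk-neutral probability p = (1 + 0.09 − 0.7)/(1.15 − 0.7) = 0.3900/0.4500 = 0.8667
Terminal stock prices: S_uu = 138.9, S_ud = 84.52, S_dd = 51.45
Terminal payoffs (K − S): max(-18.86, 0) = 0, max(35.48, 0) = 35.48, max(68.55, 0) = 68.55
Node u (S = 120.7): V_u = 1/1.09·[0.8667·0.0000 + 0.1333·35.4750] = 4.3394
Node d (S = 73.5): V_d = 1/1.09·[0.8667·35.4750 + 0.1333·68.5500] = 36.5917
Node 0 (S = 105): V_0 = 1/1.09·[0.8667·4.3394 + 0.1333·36.5917] = 7.9264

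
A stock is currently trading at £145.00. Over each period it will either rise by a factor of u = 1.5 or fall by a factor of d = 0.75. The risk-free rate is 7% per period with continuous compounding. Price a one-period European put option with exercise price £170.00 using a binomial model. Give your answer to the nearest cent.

Risk-neutral probability p = (e^0.07 − 0.75)/(1.5 − 0.75) = 0.3225/0.7500 = 0.4300
Terminal stock prices: S_u = 217.5, S_d = 108.8
Terminal payoffs (K − S): max(-47.5, 0) = 0, max(61.25, 0) = 61.25
Node 0 (S = 145): V_0 = e^(−0.07)·[0.4300·0.0000 + 0.5700·61.2500] = 32.5516

£32.55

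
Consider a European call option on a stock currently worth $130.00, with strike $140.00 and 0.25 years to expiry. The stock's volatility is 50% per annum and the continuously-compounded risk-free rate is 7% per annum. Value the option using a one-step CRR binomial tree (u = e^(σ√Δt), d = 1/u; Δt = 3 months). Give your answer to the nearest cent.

CRR parameters: u = e^(σ√Δt) = e^(0.5·√0.25) = 1.2840, d = 1/u = 0.7788
Per-period rate: rΔt = 0.07·0.25 = 0.0175, so R = e^0.0175 = 1.0177
Risk-neutral probability p = (e^0.0175 − 0.7788)/(1.2840 − 0.7788) = 0.2389/0.5052 = 0.4728
Terminal stock prices: S_u = 166.9, S_d = 101.2
Terminal payoffs (S − K): max(26.92, 0) = 26.92, max(-38.76, 0) = 0
Node 0 (S = 130): V_0 = e^(−0.0175)·[0.4728·26.9233 + 0.5272·0.0000] = 12.5076

$12.51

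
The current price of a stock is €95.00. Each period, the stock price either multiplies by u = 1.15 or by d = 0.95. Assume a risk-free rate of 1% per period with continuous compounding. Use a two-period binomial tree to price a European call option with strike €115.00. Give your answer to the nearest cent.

€0.94

Risk-neutral probability p = (e^0.01 − 0.95)/(1.15 − 0.95) = 0.0601/0.2000 = 0.3003
Terminal stock prices: S_uu = 125.6, S_ud = 103.8, S_dd = 85.74
Terminal payoffs (S − K): max(10.64, 0) = 10.64, max(-11.21, 0) = 0, max(-29.26, 0) = 0
Node u (S = 109.2): V_u = e^(−0.01)·[0.3003·10.6375 + 0.6997·0.0000] = 3.1621
Node d (S = 90.25): V_d = e^(−0.01)·[0.3003·0.0000 + 0.6997·0.0000] = 0.0000
Node 0 (S = 95): V_0 = e^(−0.01)·[0.3003·3.1621 + 0.6997·0.0000] = 0.9400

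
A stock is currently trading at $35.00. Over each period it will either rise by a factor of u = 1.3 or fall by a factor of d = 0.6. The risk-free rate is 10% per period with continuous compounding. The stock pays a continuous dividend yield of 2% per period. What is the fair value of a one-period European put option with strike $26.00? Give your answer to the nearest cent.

$1.40

Per-period risk-free factor R = e^0.1 = 1.1052; dividend-adjusted growth = e^(0.1−0.02) = 1.0833.
Risk-neutral probability p = (1.0833 − 0.6)/(1.3 − 0.6) = 0.4833/0.7000 = 0.6904
Terminal stock prices: S_u = 45.5, S_d = 21
Terminal payoffs (K − S): max(-19.5, 0) = 0, max(5, 0) = 5
Node 0 (S = 35): V_0 = e^(−0.1)·[0.6904·0.0000 + 0.3096·5.0000] = 1.4006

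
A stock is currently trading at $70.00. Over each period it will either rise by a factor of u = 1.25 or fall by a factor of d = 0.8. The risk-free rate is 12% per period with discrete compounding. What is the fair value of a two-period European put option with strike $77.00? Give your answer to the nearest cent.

$4.44

Risk-neutral probability p = (1 + 0.12 − 0.8)/(1.25 − 0.8) = 0.3200/0.4500 = 0.7111
Terminal stock prices: S_uu = 109.4, S_ud = 70, S_dd = 44.8
Terminal payoffs (K − S): max(-32.38, 0) = 0, max(7, 0) = 7, max(32.2, 0) = 32.2
Node u (S = 87.5): V_u = 1/1.12·[0.7111·0.0000 + 0.2889·7.0000] = 1.8056
Node d (S = 56): V_d = 1/1.12·[0.7111·7.0000 + 0.2889·32.2000] = 12.7500
Node 0 (S = 70): V_0 = 1/1.12·[0.7111·1.8056 + 0.2889·12.7500] = 4.4351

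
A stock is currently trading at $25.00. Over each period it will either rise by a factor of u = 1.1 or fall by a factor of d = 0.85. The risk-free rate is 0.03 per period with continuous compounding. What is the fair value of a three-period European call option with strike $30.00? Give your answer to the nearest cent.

Risk-neutral probability p = (e^0.03 − 0.85)/(1.1 − 0.85) = 0.1805/0.2500 = 0.7218
Terminal stock prices: S_uuu = 33.28, S_uud = 25.71, S_udd = 19.87, S_ddd = 15.35
Terminal payoffs (S − K): max(3.275, 0) = 3.275, max(-4.287, 0) = 0, max(-10.13, 0) = 0, max(-14.65, 0) = 0
Node uu (S = 30.25): V_uu = e^(−0.03)·[0.7218·3.2750 + 0.2782·0.0000] = 2.2941
Node ud (S = 23.38): V_ud = e^(−0.03)·[0.7218·0.0000 + 0.2782·0.0000] = 0.0000
Node dd (S = 18.06): V_dd = e^(−0.03)·[0.7218·0.0000 + 0.2782·0.0000] = 0.0000
Node u (S = 27.5): V_u = e^(−0.03)·[0.7218·2.2941 + 0.2782·0.0000] = 1.6070
Node d (S = 21.25): V_d = e^(−0.03)·[0.7218·0.0000 + 0.2782·0.0000] = 0.0000
Node 0 (S = 25): V_0 = e^(−0.03)·[0.7218·1.6070 + 0.2782·0.0000] = 1.1257

$1.13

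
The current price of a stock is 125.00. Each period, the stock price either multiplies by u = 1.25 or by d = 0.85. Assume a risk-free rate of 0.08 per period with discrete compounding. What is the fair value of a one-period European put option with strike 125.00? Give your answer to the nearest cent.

7.38

Risk-neutral probability p = (1 + 0.08 − 0.85)/(1.25 − 0.85) = 0.2300/0.4000 = 0.5750
Terminal stock prices: S_u = 156.2, S_d = 106.2
Terminal payoffs (K − S): max(-31.25, 0) = 0, max(18.75, 0) = 18.75
Node 0 (S = 125): V_0 = 1/1.08·[0.5750·0.0000 + 0.4250·18.7500] = 7.3785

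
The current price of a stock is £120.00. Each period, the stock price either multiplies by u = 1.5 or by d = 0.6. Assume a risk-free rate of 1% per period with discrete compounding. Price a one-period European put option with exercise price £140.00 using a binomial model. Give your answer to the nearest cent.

Risk-neutral probability p = (1 + 0.01 − 0.6)/(1.5 − 0.6) = 0.4100/0.9000 = 0.4556
Terminal stock prices: S_u = 180, S_d = 72
Terminal payoffs (K − S): max(-40, 0) = 0, max(68, 0) = 68
Node 0 (S = 120): V_0 = 1/1.01·[0.4556·0.0000 + 0.5444·68.0000] = 36.6557

£36.66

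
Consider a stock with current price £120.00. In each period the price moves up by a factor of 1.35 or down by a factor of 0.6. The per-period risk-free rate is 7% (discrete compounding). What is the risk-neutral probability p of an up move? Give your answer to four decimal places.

p = 0.6267

Risk-neutral probability p = (1 + 0.07 − 0.6)/(1.35 − 0.6) = 0.4700/0.7500 = 0.6267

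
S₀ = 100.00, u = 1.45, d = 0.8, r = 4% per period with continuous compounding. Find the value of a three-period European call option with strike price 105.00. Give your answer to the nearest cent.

Risk-neutral probability p = (e^0.04 − 0.8)/(1.45 − 0.8) = 0.2408/0.6500 = 0.3705
Terminal stock prices: S_uuu = 304.9, S_uud = 168.2, S_udd = 92.8, S_ddd = 51.2
Terminal payoffs (S − K): max(199.9, 0) = 199.9, max(63.2, 0) = 63.2, max(-12.2, 0) = 0, max(-53.8, 0) = 0
Node uu (S = 210.2): V_uu = e^(−0.04)·[0.3705·199.8625 + 0.6295·63.2000] = 109.3671
Node ud (S = 116): V_ud = e^(−0.04)·[0.3705·63.2000 + 0.6295·0.0000] = 22.4961
Node dd (S = 64): V_dd = e^(−0.04)·[0.3705·0.0000 + 0.6295·0.0000] = 0.0000
Node u (S = 145): V_u = e^(−0.04)·[0.3705·109.3671 + 0.6295·22.4961] = 52.5359
Node d (S = 80): V_d = e^(−0.04)·[0.3705·22.4961 + 0.6295·0.0000] = 8.0075
Node 0 (S = 100): V_0 = e^(−0.04)·[0.3705·52.5359 + 0.6295·8.0075] = 23.5435

23.54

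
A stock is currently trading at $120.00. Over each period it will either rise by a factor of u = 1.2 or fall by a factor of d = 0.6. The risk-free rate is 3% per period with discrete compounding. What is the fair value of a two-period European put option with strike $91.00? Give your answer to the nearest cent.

$5.38

Risk-neutral probability p = (1 + 0.03 − 0.6)/(1.2 − 0.6) = 0.4300/0.6000 = 0.7167
Terminal stock prices: S_uu = 172.8, S_ud = 86.4, S_dd = 43.2
Terminal payoffs (K − S): max(-81.8, 0) = 0, max(4.6, 0) = 4.6, max(47.8, 0) = 47.8
Node u (S = 144): V_u = 1/1.03·[0.7167·0.0000 + 0.2833·4.6000] = 1.2654
Node d (S = 72): V_d = 1/1.03·[0.7167·4.6000 + 0.2833·47.8000] = 16.3495
Node 0 (S = 120): V_0 = 1/1.03·[0.7167·1.2654 + 0.2833·16.3495] = 5.3779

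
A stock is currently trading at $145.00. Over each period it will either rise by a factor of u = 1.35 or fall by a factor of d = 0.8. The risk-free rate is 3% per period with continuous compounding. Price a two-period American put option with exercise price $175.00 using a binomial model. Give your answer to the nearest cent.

$37.48

Risk-neutral probability p = (e^0.03 − 0.8)/(1.35 − 0.8) = 0.2305/0.5500 = 0.4190
Terminal stock prices: S_uu = 264.3, S_ud = 156.6, S_dd = 92.8
Terminal payoffs (K − S): max(-89.26, 0) = 0, max(18.4, 0) = 18.4, max(82.2, 0) = 82.2
Node u (S = 195.8): continuation = e^(−0.03)·[0.4190·0.0000 + 0.5810·18.4000] = 10.3743; exercise value = 0.0000 ≤ continuation, so V_u = 10.3743
Node d (S = 116): continuation = e^(−0.03)·[0.4190·18.4000 + 0.5810·82.2000] = 53.8280; exercise value = 59.0000 > continuation, so V_d = 59.0000 (exercise)
Node 0 (S = 145): continuation = e^(−0.03)·[0.4190·10.3743 + 0.5810·59.0000] = 37.4839; exercise value = 30.0000 ≤ continuation, so V_0 = 37.4839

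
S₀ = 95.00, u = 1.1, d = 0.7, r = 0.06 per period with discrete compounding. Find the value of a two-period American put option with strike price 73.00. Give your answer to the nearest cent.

Risk-neutral probability p = (1 + 0.06 − 0.7)/(1.1 − 0.7) = 0.3600/0.4000 = 0.9000
Terminal stock prices: S_uu = 115, S_ud = 73.15, S_dd = 46.55
Terminal payoffs (K − S): max(-41.95, 0) = 0, max(-0.15, 0) = 0, max(26.45, 0) = 26.45
Node u (S = 104.5): continuation = 1/1.06·[0.9000·0.0000 + 0.1000·0.0000] = 0.0000; exercise value = 0.0000 ≤ continuation, so V_u = 0.0000
Node d (S = 66.5): continuation = 1/1.06·[0.9000·0.0000 + 0.1000·26.4500] = 2.4953; exercise value = 6.5000 > continuation, so V_d = 6.5000 (exercise)
Node 0 (S = 95): continuation = 1/1.06·[0.9000·0.0000 + 0.1000·6.5000] = 0.6132; exercise value = 0.0000 ≤ continuation, so V_0 = 0.6132

0.61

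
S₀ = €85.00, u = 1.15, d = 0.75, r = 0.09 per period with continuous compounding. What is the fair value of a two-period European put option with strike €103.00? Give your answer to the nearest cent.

Risk-neutral probability p = (e^0.09 − 0.75)/(1.15 − 0.75) = 0.3442/0.4000 = 0.8604
Terminal stock prices: S_uu = 112.4, S_ud = 73.31, S_dd = 47.81
Terminal payoffs (K − S): max(-9.412, 0) = 0, max(29.69, 0) = 29.69, max(55.19, 0) = 55.19
Node u (S = 97.75): V_u = e^(−0.09)·[0.8604·0.0000 + 0.1396·29.6875] = 3.7867
Node d (S = 63.75): V_d = e^(−0.09)·[0.8604·29.6875 + 0.1396·55.1875] = 30.3849
Node 0 (S = 85): V_0 = e^(−0.09)·[0.8604·3.7867 + 0.1396·30.3849] = 6.8534

€6.85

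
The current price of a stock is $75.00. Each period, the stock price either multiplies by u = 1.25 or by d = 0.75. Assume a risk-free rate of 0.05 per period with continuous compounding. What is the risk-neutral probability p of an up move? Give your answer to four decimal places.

p = 0.6025

Risk-neutral probability p = (e^0.05 − 0.75)/(1.25 − 0.75) = 0.3013/0.5000 = 0.6025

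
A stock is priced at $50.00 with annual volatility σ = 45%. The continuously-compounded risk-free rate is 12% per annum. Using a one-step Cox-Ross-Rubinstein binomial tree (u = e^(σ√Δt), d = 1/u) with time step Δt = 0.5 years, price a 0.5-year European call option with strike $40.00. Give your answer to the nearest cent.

CRR parameters: u = e^(σ√Δt) = e^(0.45·√0.5) = 1.3746, d = 1/u = 0.7275
Per-period rate: rΔt = 0.12·0.5 = 0.06, so R = e^0.06 = 1.0618
Risk-neutral probability p = (e^0.06 − 0.7275)/(1.3746 − 0.7275) = 0.3344/0.6472 = 0.5167
Terminal stock prices: S_u = 68.73, S_d = 36.37
Terminal payoffs (S − K): max(28.73, 0) = 28.73, max(-3.627, 0) = 0
Node 0 (S = 50): V_0 = e^(−0.06)·[0.5167·28.7324 + 0.4833·0.0000] = 13.9804

$13.98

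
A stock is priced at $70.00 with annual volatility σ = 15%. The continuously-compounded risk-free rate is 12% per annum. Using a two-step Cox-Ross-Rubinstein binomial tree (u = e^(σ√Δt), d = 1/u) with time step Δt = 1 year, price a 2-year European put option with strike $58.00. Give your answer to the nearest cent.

CRR parameters: u = e^(σ√Δt) = e^(0.15·√1) = 1.1618, d = 1/u = 0.8607
Per-period rate: rΔt = 0.12·1 = 0.12, so R = e^0.12 = 1.1275
Risk-neutral probability p = (e^0.12 − 0.8607)/(1.1618 − 0.8607) = 0.2668/0.3011 = 0.8860
Terminal stock prices: S_uu = 94.49, S_ud = 70, S_dd = 51.86
Terminal payoffs (K − S): max(-36.49, 0) = 0, max(-12, 0) = 0, max(6.143, 0) = 6.143
Node u (S = 81.33): V_u = e^(−0.12)·[0.8860·0.0000 + 0.1140·0.0000] = 0.0000
Node d (S = 60.25): V_d = e^(−0.12)·[0.8860·0.0000 + 0.1140·6.1427] = 0.6212
Node 0 (S = 70): V_0 = e^(−0.12)·[0.8860·0.0000 + 0.1140·0.6212] = 0.0628

$0.06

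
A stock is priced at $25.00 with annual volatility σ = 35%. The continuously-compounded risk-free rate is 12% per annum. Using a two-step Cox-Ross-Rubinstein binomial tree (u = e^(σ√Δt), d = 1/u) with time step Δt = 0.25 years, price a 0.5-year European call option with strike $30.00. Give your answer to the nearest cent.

CRR parameters: u = e^(σ√Δt) = e^(0.35·√0.25) = 1.1912, d = 1/u = 0.8395
Per-period rate: rΔt = 0.12·0.25 = 0.03, so R = e^0.03 = 1.0305
Risk-neutral probability p = (e^0.03 − 0.8395)/(1.1912 − 0.8395) = 0.1910/0.3518 = 0.5429
Terminal stock prices: S_uu = 35.48, S_ud = 25, S_dd = 17.62
Terminal payoffs (S − K): max(5.477, 0) = 5.477, max(-5, 0) = 0, max(-12.38, 0) = 0
Node u (S = 29.78): V_u = e^(−0.03)·[0.5429·5.4767 + 0.4571·0.0000] = 2.8856
Node d (S = 20.99): V_d = e^(−0.03)·[0.5429·0.0000 + 0.4571·0.0000] = 0.0000
Node 0 (S = 25): V_0 = e^(−0.03)·[0.5429·2.8856 + 0.4571·0.0000] = 1.5204

$1.52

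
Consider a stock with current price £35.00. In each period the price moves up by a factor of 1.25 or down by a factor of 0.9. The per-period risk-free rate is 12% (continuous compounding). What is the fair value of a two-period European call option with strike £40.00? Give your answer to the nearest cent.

£4.88

Risk-neutral probability p = (e^0.12 − 0.9)/(1.25 − 0.9) = 0.2275/0.3500 = 0.6500
Terminal stock prices: S_uu = 54.69, S_ud = 39.38, S_dd = 28.35
Terminal payoffs (S − K): max(14.69, 0) = 14.69, max(-0.625, 0) = 0, max(-11.65, 0) = 0
Node u (S = 43.75): V_u = e^(−0.12)·[0.6500·14.6875 + 0.3500·0.0000] = 8.4672
Node d (S = 31.5): V_d = e^(−0.12)·[0.6500·0.0000 + 0.3500·0.0000] = 0.0000
Node 0 (S = 35): V_0 = e^(−0.12)·[0.6500·8.4672 + 0.3500·0.0000] = 4.8813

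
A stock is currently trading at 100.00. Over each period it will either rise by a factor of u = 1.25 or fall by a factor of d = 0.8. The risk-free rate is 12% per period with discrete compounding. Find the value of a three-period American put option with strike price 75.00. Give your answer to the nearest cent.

Risk-neutral probability p = (1 + 0.12 − 0.8)/(1.25 − 0.8) = 0.3200/0.4500 = 0.7111
Terminal stock prices: S_uuu = 195.3, S_uud = 125, S_udd = 80, S_ddd = 51.2
Terminal payoffs (K − S): max(-120.3, 0) = 0, max(-50, 0) = 0, max(-5, 0) = 0, max(23.8, 0) = 23.8
Node uu (S = 156.2): continuation = 1/1.12·[0.7111·0.0000 + 0.2889·0.0000] = 0.0000; exercise value = 0.0000 ≤ continuation, so V_uu = 0.0000
Node ud (S = 100): continuation = 1/1.12·[0.7111·0.0000 + 0.2889·0.0000] = 0.0000; exercise value = 0.0000 ≤ continuation, so V_ud = 0.0000
Node dd (S = 64): continuation = 1/1.12·[0.7111·0.0000 + 0.2889·23.8000] = 6.1389; exercise value = 11.0000 > continuation, so V_dd = 11.0000 (exercise)
Node u (S = 125): continuation = 1/1.12·[0.7111·0.0000 + 0.2889·0.0000] = 0.0000; exercise value = 0.0000 ≤ continuation, so V_u = 0.0000
Node d (S = 80): continuation = 1/1.12·[0.7111·0.0000 + 0.2889·11.0000] = 2.8373; exercise value = 0.0000 ≤ continuation, so V_d = 2.8373
Node 0 (S = 100): continuation = 1/1.12·[0.7111·0.0000 + 0.2889·2.8373] = 0.7318; exercise value = 0.0000 ≤ continuation, so V_0 = 0.7318

0.73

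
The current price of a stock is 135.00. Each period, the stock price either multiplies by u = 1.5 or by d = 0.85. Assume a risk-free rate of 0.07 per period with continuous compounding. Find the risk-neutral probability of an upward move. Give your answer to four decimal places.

Risk-neutral probability p = (e^0.07 − 0.85)/(1.5 − 0.85) = 0.2225/0.6500 = 0.3423

p = 0.3423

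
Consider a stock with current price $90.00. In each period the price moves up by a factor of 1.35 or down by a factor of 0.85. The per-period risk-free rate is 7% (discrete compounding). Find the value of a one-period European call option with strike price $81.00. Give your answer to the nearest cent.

Risk-neutral probability p = (1 + 0.07 − 0.85)/(1.35 − 0.85) = 0.2200/0.5000 = 0.4400
Terminal stock prices: S_u = 121.5, S_d = 76.5
Terminal payoffs (S − K): max(40.5, 0) = 40.5, max(-4.5, 0) = 0
Node 0 (S = 90): V_0 = 1/1.07·[0.4400·40.5000 + 0.5600·0.0000] = 16.6542

$16.65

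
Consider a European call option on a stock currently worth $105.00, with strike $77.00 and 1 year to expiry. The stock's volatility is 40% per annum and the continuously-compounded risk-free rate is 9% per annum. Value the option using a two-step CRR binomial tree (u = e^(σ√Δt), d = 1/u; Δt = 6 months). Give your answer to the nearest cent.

CRR parameters: u = e^(σ√Δt) = e^(0.4·√0.5) = 1.3269, d = 1/u = 0.7536
Per-period rate: rΔt = 0.09·0.5 = 0.045, so R = e^0.045 = 1.0460
Risk-neutral probability p = (e^0.045 − 0.7536)/(1.3269 − 0.7536) = 0.2924/0.5733 = 0.5100
Terminal stock prices: S_uu = 184.9, S_ud = 105, S_dd = 59.64
Terminal payoffs (S − K): max(107.9, 0) = 107.9, max(28, 0) = 28, max(-17.36, 0) = 0
Node u (S = 139.3): V_u = e^(−0.045)·[0.5100·107.8687 + 0.4900·28.0000] = 65.7123
Node d (S = 79.13): V_d = e^(−0.045)·[0.5100·28.0000 + 0.4900·0.0000] = 13.6529
Node 0 (S = 105): V_0 = e^(−0.045)·[0.5100·65.7123 + 0.4900·13.6529] = 38.4366

$38.44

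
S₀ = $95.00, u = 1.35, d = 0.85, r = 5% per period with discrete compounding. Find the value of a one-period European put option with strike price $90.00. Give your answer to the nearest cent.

Risk-neutral probability p = (1 + 0.05 − 0.85)/(1.35 − 0.85) = 0.2000/0.5000 = 0.4000
Terminal stock prices: S_u = 128.2, S_d = 80.75
Terminal payoffs (K − S): max(-38.25, 0) = 0, max(9.25, 0) = 9.25
Node 0 (S = 95): V_0 = 1/1.05·[0.4000·0.0000 + 0.6000·9.2500] = 5.2857

$5.29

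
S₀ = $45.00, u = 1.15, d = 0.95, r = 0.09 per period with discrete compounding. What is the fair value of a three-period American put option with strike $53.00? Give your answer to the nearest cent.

Risk-neutral probability p = (1 + 0.09 − 0.95)/(1.15 − 0.95) = 0.1400/0.2000 = 0.7000
Terminal stock prices: S_uuu = 68.44, S_uud = 56.54, S_udd = 46.7, S_ddd = 38.58
Terminal payoffs (K − S): max(-15.44, 0) = 0, max(-3.537, 0) = 0, max(6.296, 0) = 6.296, max(14.42, 0) = 14.42
Node uu (S = 59.51): continuation = 1/1.09·[0.7000·0.0000 + 0.3000·0.0000] = 0.0000; exercise value = 0.0000 ≤ continuation, so V_uu = 0.0000
Node ud (S = 49.16): continuation = 1/1.09·[0.7000·0.0000 + 0.3000·6.2956] = 1.7327; exercise value = 3.8375 > continuation, so V_ud = 3.8375 (exercise)
Node dd (S = 40.61): continuation = 1/1.09·[0.7000·6.2956 + 0.3000·14.4181] = 8.0114; exercise value = 12.3875 > continuation, so V_dd = 12.3875 (exercise)
Node u (S = 51.75): continuation = 1/1.09·[0.7000·0.0000 + 0.3000·3.8375] = 1.0562; exercise value = 1.2500 > continuation, so V_u = 1.2500 (exercise)
Node d (S = 42.75): continuation = 1/1.09·[0.7000·3.8375 + 0.3000·12.3875] = 5.8739; exercise value = 10.2500 > continuation, so V_d = 10.2500 (exercise)
Node 0 (S = 45): continuation = 1/1.09·[0.7000·1.2500 + 0.3000·10.2500] = 3.6239; exercise value = 8.0000 > continuation, so V_0 = 8.0000 (exercise)

$8.00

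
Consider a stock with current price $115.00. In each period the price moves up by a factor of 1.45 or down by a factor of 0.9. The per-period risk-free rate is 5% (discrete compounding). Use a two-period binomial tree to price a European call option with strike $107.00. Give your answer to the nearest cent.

$24.59

Risk-neutral probability p = (1 + 0.05 − 0.9)/(1.45 − 0.9) = 0.1500/0.5500 = 0.2727
Terminal stock prices: S_uu = 241.8, S_ud = 150.1, S_dd = 93.15
Terminal payoffs (S − K): max(134.8, 0) = 134.8, max(43.08, 0) = 43.08, max(-13.85, 0) = 0
Node u (S = 166.8): V_u = 1/1.05·[0.2727·134.7875 + 0.7273·43.0750] = 64.8452
Node d (S = 103.5): V_d = 1/1.05·[0.2727·43.0750 + 0.7273·0.0000] = 11.1883
Node 0 (S = 115): V_0 = 1/1.05·[0.2727·64.8452 + 0.7273·11.1883] = 24.5924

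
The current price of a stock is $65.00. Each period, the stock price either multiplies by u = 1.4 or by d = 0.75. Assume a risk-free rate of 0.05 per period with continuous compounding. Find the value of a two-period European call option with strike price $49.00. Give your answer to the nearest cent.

$23.90

Risk-neutral probability p = (e^0.05 − 0.75)/(1.4 − 0.75) = 0.3013/0.6500 = 0.4635
Terminal stock prices: S_uu = 127.4, S_ud = 68.25, S_dd = 36.56
Terminal payoffs (S − K): max(78.4, 0) = 78.4, max(19.25, 0) = 19.25, max(-12.44, 0) = 0
Node u (S = 91): V_u = e^(−0.05)·[0.4635·78.4000 + 0.5365·19.2500] = 44.3898
Node d (S = 48.75): V_d = e^(−0.05)·[0.4635·19.2500 + 0.5365·0.0000] = 8.4871
Node 0 (S = 65): V_0 = e^(−0.05)·[0.4635·44.3898 + 0.5365·8.4871] = 23.9023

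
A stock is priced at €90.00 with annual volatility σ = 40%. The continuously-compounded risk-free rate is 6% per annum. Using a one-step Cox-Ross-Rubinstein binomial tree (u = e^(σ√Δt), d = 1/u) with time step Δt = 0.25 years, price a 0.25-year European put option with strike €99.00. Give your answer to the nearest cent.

€12.78

CRR parameters: u = e^(σ√Δt) = e^(0.4·√0.25) = 1.2214, d = 1/u = 0.8187
Per-period rate: rΔt = 0.06·0.25 = 0.015, so R = e^0.015 = 1.0151
Risk-neutral probability p = (e^0.015 − 0.8187)/(1.2214 − 0.8187) = 0.1964/0.4027 = 0.4877
Terminal stock prices: S_u = 109.9, S_d = 73.69
Terminal payoffs (K − S): max(-10.93, 0) = 0, max(25.31, 0) = 25.31
Node 0 (S = 90): V_0 = e^(−0.015)·[0.4877·0.0000 + 0.5123·25.3142] = 12.7755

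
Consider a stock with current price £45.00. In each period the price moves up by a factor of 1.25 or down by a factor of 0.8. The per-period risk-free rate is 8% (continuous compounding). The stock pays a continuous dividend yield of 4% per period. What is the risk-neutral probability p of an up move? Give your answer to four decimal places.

p = 0.5351

Per-period risk-free factor R = e^0.08 = 1.0833; dividend-adjusted growth = e^(0.08−0.04) = 1.0408.
Risk-neutral probability p = (1.0408 − 0.8)/(1.25 − 0.8) = 0.2408/0.4500 = 0.5351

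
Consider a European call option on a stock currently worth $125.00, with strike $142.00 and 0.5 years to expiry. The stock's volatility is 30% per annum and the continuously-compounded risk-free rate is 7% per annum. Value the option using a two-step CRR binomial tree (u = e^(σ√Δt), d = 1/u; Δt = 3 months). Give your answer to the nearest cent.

CRR parameters: u = e^(σ√Δt) = e^(0.3·√0.25) = 1.1618, d = 1/u = 0.8607
Per-period rate: rΔt = 0.07·0.25 = 0.0175, so R = e^0.0175 = 1.0177
Risk-neutral probability p = (e^0.0175 − 0.8607)/(1.1618 − 0.8607) = 0.1569/0.3011 = 0.5212
Terminal stock prices: S_uu = 168.7, S_ud = 125, S_dd = 92.6
Terminal payoffs (S − K): max(26.73, 0) = 26.73, max(-17, 0) = 0, max(-49.4, 0) = 0
Node u (S = 145.2): V_u = e^(−0.0175)·[0.5212·26.7324 + 0.4788·0.0000] = 13.6911
Node d (S = 107.6): V_d = e^(−0.0175)·[0.5212·0.0000 + 0.4788·0.0000] = 0.0000
Node 0 (S = 125): V_0 = e^(−0.0175)·[0.5212·13.6911 + 0.4788·0.0000] = 7.0120

$7.01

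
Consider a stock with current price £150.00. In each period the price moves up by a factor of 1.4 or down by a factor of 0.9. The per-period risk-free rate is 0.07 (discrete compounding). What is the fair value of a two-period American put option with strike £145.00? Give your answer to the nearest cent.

Risk-neutral probability p = (1 + 0.07 − 0.9)/(1.4 − 0.9) = 0.1700/0.5000 = 0.3400
Terminal stock prices: S_uu = 294, S_ud = 189, S_dd = 121.5
Terminal payoffs (K − S): max(-149, 0) = 0, max(-44, 0) = 0, max(23.5, 0) = 23.5
Node u (S = 210): continuation = 1/1.07·[0.3400·0.0000 + 0.6600·0.0000] = 0.0000; exercise value = 0.0000 ≤ continuation, so V_u = 0.0000
Node d (S = 135): continuation = 1/1.07·[0.3400·0.0000 + 0.6600·23.5000] = 14.4953; exercise value = 10.0000 ≤ continuation, so V_d = 14.4953
Node 0 (S = 150): continuation = 1/1.07·[0.3400·0.0000 + 0.6600·14.4953] = 8.9410; exercise value = 0.0000 ≤ continuation, so V_0 = 8.9410

£8.94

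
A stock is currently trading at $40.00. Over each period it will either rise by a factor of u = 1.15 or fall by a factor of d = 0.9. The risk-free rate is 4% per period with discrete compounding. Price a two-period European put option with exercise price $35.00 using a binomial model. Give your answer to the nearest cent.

Risk-neutral probability p = (1 + 0.04 − 0.9)/(1.15 − 0.9) = 0.1400/0.2500 = 0.5600
Terminal stock prices: S_uu = 52.9, S_ud = 41.4, S_dd = 32.4
Terminal payoffs (K − S): max(-17.9, 0) = 0, max(-6.4, 0) = 0, max(2.6, 0) = 2.6
Node u (S = 46): V_u = 1/1.04·[0.5600·0.0000 + 0.4400·0.0000] = 0.0000
Node d (S = 36): V_d = 1/1.04·[0.5600·0.0000 + 0.4400·2.6000] = 1.1000
Node 0 (S = 40): V_0 = 1/1.04·[0.5600·0.0000 + 0.4400·1.1000] = 0.4654

$0.47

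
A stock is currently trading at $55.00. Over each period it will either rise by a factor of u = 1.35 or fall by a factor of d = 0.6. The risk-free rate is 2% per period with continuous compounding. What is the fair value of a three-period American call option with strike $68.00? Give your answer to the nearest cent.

$11.15

Risk-neutral probability p = (e^0.02 − 0.6)/(1.35 − 0.6) = 0.4202/0.7500 = 0.5603
Terminal stock prices: S_uuu = 135.3, S_uud = 60.14, S_udd = 26.73, S_ddd = 11.88
Terminal payoffs (S − K): max(67.32, 0) = 67.32, max(-7.857, 0) = 0, max(-41.27, 0) = 0, max(-56.12, 0) = 0
Node uu (S = 100.2): continuation = e^(−0.02)·[0.5603·67.3206 + 0.4397·0.0000] = 36.9708; exercise value = 32.2375 ≤ continuation, so V_uu = 36.9708
Node ud (S = 44.55): continuation = e^(−0.02)·[0.5603·0.0000 + 0.4397·0.0000] = 0.0000; exercise value = 0.0000 ≤ continuation, so V_ud = 0.0000
Node dd (S = 19.8): continuation = e^(−0.02)·[0.5603·0.0000 + 0.4397·0.0000] = 0.0000; exercise value = 0.0000 ≤ continuation, so V_dd = 0.0000
Node u (S = 74.25): continuation = e^(−0.02)·[0.5603·36.9708 + 0.4397·0.0000] = 20.3034; exercise value = 6.2500 ≤ continuation, so V_u = 20.3034
Node d (S = 33): continuation = e^(−0.02)·[0.5603·0.0000 + 0.4397·0.0000] = 0.0000; exercise value = 0.0000 ≤ continuation, so V_d = 0.0000
Node 0 (S = 55): continuation = e^(−0.02)·[0.5603·20.3034 + 0.4397·0.0000] = 11.1501; exercise value = 0.0000 ≤ continuation, so V_0 = 11.1501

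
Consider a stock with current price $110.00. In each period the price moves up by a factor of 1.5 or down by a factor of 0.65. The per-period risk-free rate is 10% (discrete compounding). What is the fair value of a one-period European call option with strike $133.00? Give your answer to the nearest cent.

$15.40

Risk-neutral probability p = (1 + 0.1 − 0.65)/(1.5 − 0.65) = 0.4500/0.8500 = 0.5294
Terminal stock prices: S_u = 165, S_d = 71.5
Terminal payoffs (S − K): max(32, 0) = 32, max(-61.5, 0) = 0
Node 0 (S = 110): V_0 = 1/1.1·[0.5294·32.0000 + 0.4706·0.0000] = 15.4011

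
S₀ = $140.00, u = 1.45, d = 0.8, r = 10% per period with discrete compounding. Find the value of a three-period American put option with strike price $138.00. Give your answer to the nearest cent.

Risk-neutral probability p = (1 + 0.1 − 0.8)/(1.45 − 0.8) = 0.3000/0.6500 = 0.4615
Terminal stock prices: S_uuu = 426.8, S_uud = 235.5, S_udd = 129.9, S_ddd = 71.68
Terminal payoffs (K − S): max(-288.8, 0) = 0, max(-97.48, 0) = 0, max(8.08, 0) = 8.08, max(66.32, 0) = 66.32
Node uu (S = 294.4): continuation = 1/1.1·[0.4615·0.0000 + 0.5385·0.0000] = 0.0000; exercise value = 0.0000 ≤ continuation, so V_uu = 0.0000
Node ud (S = 162.4): continuation = 1/1.1·[0.4615·0.0000 + 0.5385·8.0800] = 3.9552; exercise value = 0.0000 ≤ continuation, so V_ud = 3.9552
Node dd (S = 89.6): continuation = 1/1.1·[0.4615·8.0800 + 0.5385·66.3200] = 35.8545; exercise value = 48.4000 > continuation, so V_dd = 48.4000 (exercise)
Node u (S = 203): continuation = 1/1.1·[0.4615·0.0000 + 0.5385·3.9552] = 1.9361; exercise value = 0.0000 ≤ continuation, so V_u = 1.9361
Node d (S = 112): continuation = 1/1.1·[0.4615·3.9552 + 0.5385·48.4000] = 25.3519; exercise value = 26.0000 > continuation, so V_d = 26.0000 (exercise)
Node 0 (S = 140): continuation = 1/1.1·[0.4615·1.9361 + 0.5385·26.0000] = 13.5396; exercise value = 0.0000 ≤ continuation, so V_0 = 13.5396

$13.54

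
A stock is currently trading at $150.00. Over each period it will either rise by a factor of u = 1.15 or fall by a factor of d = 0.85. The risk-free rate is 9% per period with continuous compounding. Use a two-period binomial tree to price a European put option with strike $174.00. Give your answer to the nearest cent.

Risk-neutral probability p = (e^0.09 − 0.85)/(1.15 − 0.85) = 0.2442/0.3000 = 0.8139
Terminal stock prices: S_uu = 198.4, S_ud = 146.6, S_dd = 108.4
Terminal payoffs (K − S): max(-24.37, 0) = 0, max(27.38, 0) = 27.38, max(65.63, 0) = 65.63
Node u (S = 172.5): V_u = e^(−0.09)·[0.8139·0.0000 + 0.1861·27.3750] = 4.6557
Node d (S = 127.5): V_d = e^(−0.09)·[0.8139·27.3750 + 0.1861·65.6250] = 31.5240
Node 0 (S = 150): V_0 = e^(−0.09)·[0.8139·4.6557 + 0.1861·31.5240] = 8.8244

$8.82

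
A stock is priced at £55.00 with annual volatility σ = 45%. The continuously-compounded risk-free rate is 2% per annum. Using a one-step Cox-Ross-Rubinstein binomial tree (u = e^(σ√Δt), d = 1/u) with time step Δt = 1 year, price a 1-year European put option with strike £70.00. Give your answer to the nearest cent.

CRR parameters: u = e^(σ√Δt) = e^(0.45·√1) = 1.5683, d = 1/u = 0.6376
Per-period rate: rΔt = 0.02·1 = 0.02, so R = e^0.02 = 1.0202
Risk-neutral probability p = (e^0.02 − 0.6376)/(1.5683 − 0.6376) = 0.3826/0.9307 = 0.4111
Terminal stock prices: S_u = 86.26, S_d = 35.07
Terminal payoffs (K − S): max(-16.26, 0) = 0, max(34.93, 0) = 34.93
Node 0 (S = 55): V_0 = e^(−0.02)·[0.4111·0.0000 + 0.5889·34.9305] = 20.1644

£20.16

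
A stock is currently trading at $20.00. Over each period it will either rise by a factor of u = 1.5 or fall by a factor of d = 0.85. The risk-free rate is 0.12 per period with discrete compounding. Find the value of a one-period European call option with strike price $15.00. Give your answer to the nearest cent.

$6.61

Risk-neutral probability p = (1 + 0.12 − 0.85)/(1.5 − 0.85) = 0.2700/0.6500 = 0.4154
Terminal stock prices: S_u = 30, S_d = 17
Terminal payoffs (S − K): max(15, 0) = 15, max(2, 0) = 2
Node 0 (S = 20): V_0 = 1/1.12·[0.4154·15.0000 + 0.5846·2.0000] = 6.6071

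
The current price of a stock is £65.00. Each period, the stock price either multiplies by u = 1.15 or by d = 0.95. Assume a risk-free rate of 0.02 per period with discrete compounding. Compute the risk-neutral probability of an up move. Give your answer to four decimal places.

Risk-neutral probability p = (1 + 0.02 − 0.95)/(1.15 − 0.95) = 0.0700/0.2000 = 0.3500

p = 0.3500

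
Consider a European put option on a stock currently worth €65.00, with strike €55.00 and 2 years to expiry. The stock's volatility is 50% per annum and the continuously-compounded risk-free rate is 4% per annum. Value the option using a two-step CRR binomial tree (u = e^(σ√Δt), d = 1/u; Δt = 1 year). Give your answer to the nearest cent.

CRR parameters: u = e^(σ√Δt) = e^(0.5·√1) = 1.6487, d = 1/u = 0.6065
Per-period rate: rΔt = 0.04·1 = 0.04, so R = e^0.04 = 1.0408
Risk-neutral probability p = (e^0.04 − 0.6065)/(1.6487 − 0.6065) = 0.4343/1.0422 = 0.4167
Terminal stock prices: S_uu = 176.7, S_ud = 65, S_dd = 23.91
Terminal payoffs (K − S): max(-121.7, 0) = 0, max(-10, 0) = 0, max(31.09, 0) = 31.09
Node u (S = 107.2): V_u = e^(−0.04)·[0.4167·0.0000 + 0.5833·0.0000] = 0.0000
Node d (S = 39.42): V_d = e^(−0.04)·[0.4167·0.0000 + 0.5833·31.0878] = 17.4225
Node 0 (S = 65): V_0 = e^(−0.04)·[0.4167·0.0000 + 0.5833·17.4225] = 9.7641

€9.76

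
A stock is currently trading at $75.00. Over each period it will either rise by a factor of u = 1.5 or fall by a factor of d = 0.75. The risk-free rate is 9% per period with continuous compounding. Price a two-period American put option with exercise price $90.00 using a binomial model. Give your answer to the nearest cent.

$17.86

Risk-neutral probability p = (e^0.09 − 0.75)/(1.5 − 0.75) = 0.3442/0.7500 = 0.4589
Terminal stock prices: S_uu = 168.8, S_ud = 84.38, S_dd = 42.19
Terminal payoffs (K − S): max(-78.75, 0) = 0, max(5.625, 0) = 5.625, max(47.81, 0) = 47.81
Node u (S = 112.5): continuation = e^(−0.09)·[0.4589·0.0000 + 0.5411·5.6250] = 2.7817; exercise value = 0.0000 ≤ continuation, so V_u = 2.7817
Node d (S = 56.25): continuation = e^(−0.09)·[0.4589·5.6250 + 0.5411·47.8125] = 26.0038; exercise value = 33.7500 > continuation, so V_d = 33.7500 (exercise)
Node 0 (S = 75): continuation = e^(−0.09)·[0.4589·2.7817 + 0.5411·33.7500] = 17.8570; exercise value = 15.0000 ≤ continuation, so V_0 = 17.8570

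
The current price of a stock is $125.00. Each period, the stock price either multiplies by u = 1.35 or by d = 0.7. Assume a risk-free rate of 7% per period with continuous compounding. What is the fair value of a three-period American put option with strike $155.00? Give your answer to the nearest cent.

Risk-neutral probability p = (e^0.07 − 0.7)/(1.35 − 0.7) = 0.3725/0.6500 = 0.5731
Terminal stock prices: S_uuu = 307.5, S_uud = 159.5, S_udd = 82.69, S_ddd = 42.87
Terminal payoffs (K − S): max(-152.5, 0) = 0, max(-4.469, 0) = 0, max(72.31, 0) = 72.31, max(112.1, 0) = 112.1
Node uu (S = 227.8): continuation = e^(−0.07)·[0.5731·0.0000 + 0.4269·0.0000] = 0.0000; exercise value = 0.0000 ≤ continuation, so V_uu = 0.0000
Node ud (S = 118.1): continuation = e^(−0.07)·[0.5731·0.0000 + 0.4269·72.3125] = 28.7839; exercise value = 36.8750 > continuation, so V_ud = 36.8750 (exercise)
Node dd (S = 61.25): continuation = e^(−0.07)·[0.5731·72.3125 + 0.4269·112.1250] = 83.2710; exercise value = 93.7500 > continuation, so V_dd = 93.7500 (exercise)
Node u (S = 168.8): continuation = e^(−0.07)·[0.5731·0.0000 + 0.4269·36.8750] = 14.6780; exercise value = 0.0000 ≤ continuation, so V_u = 14.6780
Node d (S = 87.5): continuation = e^(−0.07)·[0.5731·36.8750 + 0.4269·93.7500] = 57.0210; exercise value = 67.5000 > continuation, so V_d = 67.5000 (exercise)
Node 0 (S = 125): continuation = e^(−0.07)·[0.5731·14.6780 + 0.4269·67.5000] = 34.7114; exercise value = 30.0000 ≤ continuation, so V_0 = 34.7114

$34.71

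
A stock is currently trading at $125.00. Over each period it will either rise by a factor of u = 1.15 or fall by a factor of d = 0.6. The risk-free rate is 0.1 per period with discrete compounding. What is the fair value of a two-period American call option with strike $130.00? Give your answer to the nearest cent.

Risk-neutral probability p = (1 + 0.1 − 0.6)/(1.15 − 0.6) = 0.5000/0.5500 = 0.9091
Terminal stock prices: S_uu = 165.3, S_ud = 86.25, S_dd = 45
Terminal payoffs (S − K): max(35.31, 0) = 35.31, max(-43.75, 0) = 0, max(-85, 0) = 0
Node u (S = 143.8): continuation = 1/1.1·[0.9091·35.3125 + 0.0909·0.0000] = 29.1839; exercise value = 13.7500 ≤ continuation, so V_u = 29.1839
Node d (S = 75): continuation = 1/1.1·[0.9091·0.0000 + 0.0909·0.0000] = 0.0000; exercise value = 0.0000 ≤ continuation, so V_d = 0.0000
Node 0 (S = 125): continuation = 1/1.1·[0.9091·29.1839 + 0.0909·0.0000] = 24.1189; exercise value = 0.0000 ≤ continuation, so V_0 = 24.1189

$24.12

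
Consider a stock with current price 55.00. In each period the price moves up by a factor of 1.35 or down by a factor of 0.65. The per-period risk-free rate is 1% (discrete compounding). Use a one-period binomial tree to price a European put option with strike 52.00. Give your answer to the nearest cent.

Risk-neutral probability p = (1 + 0.01 − 0.65)/(1.35 − 0.65) = 0.3600/0.7000 = 0.5143
Terminal stock prices: S_u = 74.25, S_d = 35.75
Terminal payoffs (K − S): max(-22.25, 0) = 0, max(16.25, 0) = 16.25
Node 0 (S = 55): V_0 = 1/1.01·[0.5143·0.0000 + 0.4857·16.2500] = 7.8147

7.81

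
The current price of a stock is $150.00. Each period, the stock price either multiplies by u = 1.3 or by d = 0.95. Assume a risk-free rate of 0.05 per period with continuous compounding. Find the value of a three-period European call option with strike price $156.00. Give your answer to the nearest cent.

Risk-neutral probability p = (e^0.05 − 0.95)/(1.3 − 0.95) = 0.1013/0.3500 = 0.2893
Terminal stock prices: S_uuu = 329.6, S_uud = 240.8, S_udd = 176, S_ddd = 128.6
Terminal payoffs (S − K): max(173.6, 0) = 173.6, max(84.83, 0) = 84.83, max(19.99, 0) = 19.99, max(-27.39, 0) = 0
Node uu (S = 253.5): V_uu = e^(−0.05)·[0.2893·173.5500 + 0.7107·84.8250] = 105.1082
Node ud (S = 185.2): V_ud = e^(−0.05)·[0.2893·84.8250 + 0.7107·19.9875] = 36.8582
Node dd (S = 135.4): V_dd = e^(−0.05)·[0.2893·19.9875 + 0.7107·0.0000] = 5.5012
Node u (S = 195): V_u = e^(−0.05)·[0.2893·105.1082 + 0.7107·36.8582] = 53.8454
Node d (S = 142.5): V_d = e^(−0.05)·[0.2893·36.8582 + 0.7107·5.5012] = 13.8635
Node 0 (S = 150): V_0 = e^(−0.05)·[0.2893·53.8454 + 0.7107·13.8635] = 24.1917

$24.19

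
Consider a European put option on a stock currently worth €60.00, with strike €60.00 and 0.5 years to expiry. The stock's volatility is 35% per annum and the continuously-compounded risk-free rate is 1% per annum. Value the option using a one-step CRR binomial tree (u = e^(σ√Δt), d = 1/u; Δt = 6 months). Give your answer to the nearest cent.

CRR parameters: u = e^(σ√Δt) = e^(0.35·√0.5) = 1.2808, d = 1/u = 0.7808
Per-period rate: rΔt = 0.01·0.5 = 0.005, so R = e^0.005 = 1.0050
Risk-neutral probability p = (e^0.005 − 0.7808)/(1.2808 − 0.7808) = 0.2243/0.5000 = 0.4485
Terminal stock prices: S_u = 76.85, S_d = 46.85
Terminal payoffs (K − S): max(-16.85, 0) = 0, max(13.15, 0) = 13.15
Node 0 (S = 60): V_0 = e^(−0.005)·[0.4485·0.0000 + 0.5515·13.1544] = 7.2189

€7.22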